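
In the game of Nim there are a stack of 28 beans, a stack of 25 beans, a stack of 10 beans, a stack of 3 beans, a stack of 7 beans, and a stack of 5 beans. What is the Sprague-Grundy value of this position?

14

Nim-sum: 28 ⊕ 25 ⊕ 10 ⊕ 3 ⊕ 7 ⊕ 5 = 14.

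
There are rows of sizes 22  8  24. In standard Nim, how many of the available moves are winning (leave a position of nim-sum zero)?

Bitwise XOR of the heap sizes:
  10110  (22)
  01000  (8)
  11000  (24)
  -----
  00110  (6)
The overall nim-sum is X = 6. A row of size p has a winning move iff p XOR X < p (reduce it to p XOR X).
  22: 22 XOR 6 = 16 < 22 — winning move (to 16).
  8: 8 XOR 6 = 14 ≥ 8 — no move.
  24: 24 XOR 6 = 30 ≥ 24 — no move.
That gives 1 winning move.

1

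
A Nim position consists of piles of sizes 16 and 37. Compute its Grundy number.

53

Nim-sum: 16 ^ 37 = 53.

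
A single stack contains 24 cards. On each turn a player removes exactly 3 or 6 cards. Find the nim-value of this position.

Build the Grundy sequence with g(k) = mex{g(k−s) : s ∈ {3, 6}, s ≤ k}:
k:     0  1  2  3  4  5  6  7  8  9 10 11 12 13 14 15 16 17 18 19 20 21 22 23 24
g(k):  0  0  0  1  1  1  2  2  2  0  0  0  1  1  1  2  2  2  0  0  0  1  1  1  2
So g(24) = 2.

2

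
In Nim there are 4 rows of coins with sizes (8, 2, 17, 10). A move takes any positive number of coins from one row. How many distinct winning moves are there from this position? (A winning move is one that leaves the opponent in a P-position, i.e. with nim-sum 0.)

Nim-sum: 8 XOR 2 XOR 17 XOR 10 = 17.
The overall nim-sum is X = 17. A row of size p has a winning move iff p XOR X < p (reduce it to p XOR X).
  8: 8 XOR 17 = 25 ≥ 8 — no move.
  2: 2 XOR 17 = 19 ≥ 2 — no move.
  17: 17 XOR 17 = 0 < 17 — winning move (to 0).
  10: 10 XOR 17 = 27 ≥ 10 — no move.
That gives 1 winning move.

1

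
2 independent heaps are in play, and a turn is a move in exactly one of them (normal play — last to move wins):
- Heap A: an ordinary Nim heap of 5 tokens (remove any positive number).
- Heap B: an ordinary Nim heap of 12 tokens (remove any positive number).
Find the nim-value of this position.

9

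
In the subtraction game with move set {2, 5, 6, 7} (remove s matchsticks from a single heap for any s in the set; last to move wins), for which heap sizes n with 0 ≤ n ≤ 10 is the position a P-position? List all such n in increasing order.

0, 1, 4

Compute g(0), g(1), … for moves {2, 5, 6, 7}:
k:     0  1  2  3  4  5  6  7  8  9 10
g(k):  0  0  1  1  0  2  1  3  2  2  3
The P-positions (g = 0) in 0..10 are 0, 1, 4.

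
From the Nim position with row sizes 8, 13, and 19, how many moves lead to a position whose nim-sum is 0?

1

Nim-sum: 8 ^ 13 ^ 19 = 22.
The overall nim-sum is X = 22. A row of size p has a winning move iff p XOR X < p (reduce it to p XOR X).
  8: 8 XOR 22 = 30 ≥ 8 — no move.
  13: 13 XOR 22 = 27 ≥ 13 — no move.
  19: 19 XOR 22 = 5 < 19 — winning move (to 5).
That gives 1 winning move.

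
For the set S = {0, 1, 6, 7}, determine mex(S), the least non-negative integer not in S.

2

The values 0, 1 are all present; 2 is the first non-negative integer missing from the set.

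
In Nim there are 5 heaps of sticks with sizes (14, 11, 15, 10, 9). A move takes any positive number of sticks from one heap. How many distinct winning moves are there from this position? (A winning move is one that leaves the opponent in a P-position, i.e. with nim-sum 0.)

Nim-sum: 14 ^ 11 ^ 15 ^ 10 ^ 9 = 9.
The overall nim-sum is X = 9. A heap of size p has a winning move iff p XOR X < p (reduce it to p XOR X).
  14: 14 XOR 9 = 7 < 14 — winning move (to 7).
  11: 11 XOR 9 = 2 < 11 — winning move (to 2).
  15: 15 XOR 9 = 6 < 15 — winning move (to 6).
  10: 10 XOR 9 = 3 < 10 — winning move (to 3).
  9: 9 XOR 9 = 0 < 9 — winning move (to 0).
That gives 5 winning moves.

5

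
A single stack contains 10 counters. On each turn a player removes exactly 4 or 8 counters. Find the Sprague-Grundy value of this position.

2

Build the Grundy sequence with g(k) = mex{g(k−s) : s ∈ {4, 8}, s ≤ k}:
k:     0  1  2  3  4  5  6  7  8  9 10
g(k):  0  0  0  0  1  1  1  1  2  2  2
So g(10) = 2.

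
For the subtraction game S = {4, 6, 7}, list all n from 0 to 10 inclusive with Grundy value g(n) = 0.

0, 1, 2, 3

Grundy values for subtraction set {4, 6, 7}:
k:     0  1  2  3  4  5  6  7  8  9 10
g(k):  0  0  0  0  1  1  1  1  2  2  2
The P-positions (g = 0) in 0..10 are 0, 1, 2, 3.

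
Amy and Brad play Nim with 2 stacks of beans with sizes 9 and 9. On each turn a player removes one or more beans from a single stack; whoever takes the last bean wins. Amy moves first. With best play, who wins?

Brad wins

Nim-sum: 9 ⊕ 9 = 0.
The nim-sum is 0, so this is a P-position: the player to move is in a losing position under optimal play; Amy is about to move from it and so loses — Brad wins.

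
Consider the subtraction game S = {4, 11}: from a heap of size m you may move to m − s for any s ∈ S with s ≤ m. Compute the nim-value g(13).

1

Grundy values for subtraction set {4, 11}:
g(0) = mex{} = 0
g(1) = mex{} = 0
g(2) = mex{} = 0
g(3) = mex{} = 0
g(4) = mex{0} = 1
g(5) = mex{0} = 1
g(6) = mex{0} = 1
g(7) = mex{0} = 1
g(8) = mex{1} = 0
g(9) = mex{1} = 0
g(10) = mex{1} = 0
g(11) = mex{0,1} = 2
g(12) = mex{0} = 1
g(13) = mex{0} = 1
So g(13) = 1.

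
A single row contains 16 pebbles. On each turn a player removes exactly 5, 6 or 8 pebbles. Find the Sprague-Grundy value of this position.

Grundy values for subtraction set {5, 6, 8}:
k:     0  1  2  3  4  5  6  7  8  9 10 11 12 13 14 15 16
g(k):  0  0  0  0  0  1  1  1  1  1  2  2  2  0  0  0  0
So g(16) = 0.

0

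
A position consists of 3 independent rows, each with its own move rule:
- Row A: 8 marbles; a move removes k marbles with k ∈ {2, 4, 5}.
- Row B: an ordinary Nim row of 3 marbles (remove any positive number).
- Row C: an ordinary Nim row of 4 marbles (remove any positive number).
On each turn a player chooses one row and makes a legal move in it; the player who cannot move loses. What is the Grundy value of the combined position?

7

Build the Grundy sequence for row A with g(k) = mex{g(k−s) : s ∈ {2, 4, 5}, s ≤ k}:
k:     0  1  2  3  4  5  6  7  8
g(k):  0  0  1  1  2  2  3  0  0
So g(8) = 0.
Row B is a plain Nim row of size 3, so its Grundy value is 3.
Row C is a plain Nim row of size 4, so its Grundy value is 4.
The value of a disjunctive sum is the nim-sum of the parts.
Combined value = 0 XOR 3 XOR 4 = 7.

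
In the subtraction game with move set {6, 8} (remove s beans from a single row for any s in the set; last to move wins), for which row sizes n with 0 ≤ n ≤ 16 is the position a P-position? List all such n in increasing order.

Grundy values for subtraction set {6, 8}:
k:     0  1  2  3  4  5  6  7  8  9 10 11 12 13 14 15 16
g(k):  0  0  0  0  0  0  1  1  1  1  1  1  2  2  0  0  0
The P-positions (g = 0) in 0..16 are 0, 1, 2, 3, 4, 5, 14, 15, 16.

0, 1, 2, 3, 4, 5, 14, 15, 16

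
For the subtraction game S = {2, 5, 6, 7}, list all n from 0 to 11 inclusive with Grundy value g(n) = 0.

Build the Grundy sequence with g(k) = mex{g(k−s) : s ∈ {2, 5, 6, 7}, s ≤ k}:
k:     0  1  2  3  4  5  6  7  8  9 10 11
g(k):  0  0  1  1  0  2  1  3  2  2  3  3
The P-positions (g = 0) in 0..11 are 0, 1, 4.

0, 1, 4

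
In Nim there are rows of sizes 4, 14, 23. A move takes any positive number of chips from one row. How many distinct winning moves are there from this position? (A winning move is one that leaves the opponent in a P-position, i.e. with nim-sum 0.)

1

In binary:
  00100  (4)
  01110  (14)
  10111  (23)
  -----
  11101  (29)
The overall nim-sum is X = 29. A row of size p has a winning move iff p XOR X < p (reduce it to p XOR X).
  4: 4 XOR 29 = 25 ≥ 4 — no move.
  14: 14 XOR 29 = 19 ≥ 14 — no move.
  23: 23 XOR 29 = 10 < 23 — winning move (to 10).
That gives 1 winning move.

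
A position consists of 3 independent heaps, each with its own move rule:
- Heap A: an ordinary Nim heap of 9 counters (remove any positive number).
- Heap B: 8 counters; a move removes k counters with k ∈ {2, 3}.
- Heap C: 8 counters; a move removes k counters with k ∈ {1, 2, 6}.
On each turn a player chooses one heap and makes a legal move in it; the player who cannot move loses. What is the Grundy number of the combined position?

Heap A is a plain Nim heap of size 9, so its Grundy value is 9.
Build the Grundy sequence for heap B with g(k) = mex{g(k−s) : s ∈ {2, 3}, s ≤ k}:
g(0) = mex{} = 0
g(1) = mex{} = 0
g(2) = mex{0} = 1
g(3) = mex{0} = 1
g(4) = mex{0,1} = 2
g(5) = mex{1} = 0
g(6) = mex{1,2} = 0
g(7) = mex{0,2} = 1
g(8) = mex{0} = 1
So g(8) = 1.
Grundy values for heap C (subtraction set {1, 2, 6}):
g(0) = mex{} = 0
g(1) = mex{0} = 1
g(2) = mex{0,1} = 2
g(3) = mex{1,2} = 0
g(4) = mex{0,2} = 1
g(5) = mex{0,1} = 2
g(6) = mex{0,1,2} = 3
g(7) = mex{1,2,3} = 0
g(8) = mex{0,2,3} = 1
So g(8) = 1.
The value of a disjunctive sum is the nim-sum of the parts.
Combined value = 9 ⊕ 1 ⊕ 1 = 9.

9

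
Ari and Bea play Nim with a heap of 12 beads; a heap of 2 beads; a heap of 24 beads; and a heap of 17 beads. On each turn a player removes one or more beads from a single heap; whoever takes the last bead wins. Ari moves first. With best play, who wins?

Compute the nim-sum pairwise:
12 ^ 2 = 14
14 ^ 24 = 22
22 ^ 17 = 7
The nim-sum is 7 ≠ 0, so this is an N-position: the player to move can win; Ari has a winning move.

Ari wins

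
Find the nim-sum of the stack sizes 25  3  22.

Compute the nim-sum pairwise:
25 ⊕ 3 = 26
26 ⊕ 22 = 12

12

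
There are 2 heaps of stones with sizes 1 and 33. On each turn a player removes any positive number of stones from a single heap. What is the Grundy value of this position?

32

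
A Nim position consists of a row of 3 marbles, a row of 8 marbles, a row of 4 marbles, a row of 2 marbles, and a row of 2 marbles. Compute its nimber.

15

Compute the nim-sum pairwise:
3 ^ 8 = 11
11 ^ 4 = 15
15 ^ 2 = 13
13 ^ 2 = 15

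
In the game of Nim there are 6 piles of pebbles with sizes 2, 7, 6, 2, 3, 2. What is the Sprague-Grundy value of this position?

0

Compute the nim-sum pairwise:
2 ^ 7 = 5
5 ^ 6 = 3
3 ^ 2 = 1
1 ^ 3 = 2
2 ^ 2 = 0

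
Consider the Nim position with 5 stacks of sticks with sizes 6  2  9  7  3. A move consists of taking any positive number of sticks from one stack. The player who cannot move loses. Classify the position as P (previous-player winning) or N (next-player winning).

N-position

In binary:
  0110  (6)
  0010  (2)
  1001  (9)
  0111  (7)
  0011  (3)
  ----
  1001  (9)
The nim-sum is 9 ≠ 0, so this is an N-position: the player to move can win.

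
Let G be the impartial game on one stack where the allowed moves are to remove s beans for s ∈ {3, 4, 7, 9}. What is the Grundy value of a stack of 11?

3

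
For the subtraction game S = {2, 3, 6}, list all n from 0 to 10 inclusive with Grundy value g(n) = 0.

0, 1, 5, 9, 10

Build the Grundy sequence with g(k) = mex{g(k−s) : s ∈ {2, 3, 6}, s ≤ k}:
g(0) = mex{} = 0
g(1) = mex{} = 0
g(2) = mex{0} = 1
g(3) = mex{0} = 1
g(4) = mex{0,1} = 2
g(5) = mex{1} = 0
g(6) = mex{0,1,2} = 3
g(7) = mex{0,2} = 1
g(8) = mex{0,1,3} = 2
g(9) = mex{1,3} = 0
g(10) = mex{1,2} = 0
The P-positions (g = 0) in 0..10 are 0, 1, 5, 9, 10.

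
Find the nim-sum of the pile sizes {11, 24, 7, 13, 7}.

Compute the nim-sum pairwise:
11 ^ 24 = 19
19 ^ 7 = 20
20 ^ 13 = 25
25 ^ 7 = 30

30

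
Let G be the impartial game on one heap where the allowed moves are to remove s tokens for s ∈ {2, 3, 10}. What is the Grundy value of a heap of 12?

Grundy values for subtraction set {2, 3, 10}:
g(0) = mex{} = 0
g(1) = mex{} = 0
g(2) = mex{0} = 1
g(3) = mex{0} = 1
g(4) = mex{0,1} = 2
g(5) = mex{1} = 0
g(6) = mex{1,2} = 0
g(7) = mex{0,2} = 1
g(8) = mex{0} = 1
g(9) = mex{0,1} = 2
g(10) = mex{0,1} = 2
g(11) = mex{0,1,2} = 3
g(12) = mex{1,2} = 0
So g(12) = 0.

0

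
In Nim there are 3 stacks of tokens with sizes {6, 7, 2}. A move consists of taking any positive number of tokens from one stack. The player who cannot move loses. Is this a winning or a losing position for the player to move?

Compute the nim-sum pairwise:
6 ^ 7 = 1
1 ^ 2 = 3
The nim-sum is 3 ≠ 0, so this is an N-position: the player to move can win.

Winning position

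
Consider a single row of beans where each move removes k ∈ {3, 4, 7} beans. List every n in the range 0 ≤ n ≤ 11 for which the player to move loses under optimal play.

0, 1, 2, 10, 11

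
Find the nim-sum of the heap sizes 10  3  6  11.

4

Compute the nim-sum pairwise:
10 ⊕ 3 = 9
9 ⊕ 6 = 15
15 ⊕ 11 = 4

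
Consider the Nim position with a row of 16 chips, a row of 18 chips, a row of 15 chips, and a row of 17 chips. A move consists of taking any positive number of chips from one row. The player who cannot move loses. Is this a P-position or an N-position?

N-position

Nim-sum: 16 ^ 18 ^ 15 ^ 17 = 28.
The nim-sum is 28 ≠ 0, so this is an N-position: the player to move can win.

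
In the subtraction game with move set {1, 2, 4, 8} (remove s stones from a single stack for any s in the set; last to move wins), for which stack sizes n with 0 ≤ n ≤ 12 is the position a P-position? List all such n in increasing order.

0, 3, 6, 9, 12

Build the Grundy sequence with g(k) = mex{g(k−s) : s ∈ {1, 2, 4, 8}, s ≤ k}:
g(0) = mex{} = 0
g(1) = mex{0} = 1
g(2) = mex{0,1} = 2
g(3) = mex{1,2} = 0
g(4) = mex{0,2} = 1
g(5) = mex{0,1} = 2
g(6) = mex{1,2} = 0
g(7) = mex{0,2} = 1
g(8) = mex{0,1} = 2
g(9) = mex{1,2} = 0
g(10) = mex{0,2} = 1
g(11) = mex{0,1} = 2
g(12) = mex{1,2} = 0
The P-positions (g = 0) in 0..12 are 0, 3, 6, 9, 12.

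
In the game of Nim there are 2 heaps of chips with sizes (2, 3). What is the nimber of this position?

1

Nim-sum: 2 ⊕ 3 = 1.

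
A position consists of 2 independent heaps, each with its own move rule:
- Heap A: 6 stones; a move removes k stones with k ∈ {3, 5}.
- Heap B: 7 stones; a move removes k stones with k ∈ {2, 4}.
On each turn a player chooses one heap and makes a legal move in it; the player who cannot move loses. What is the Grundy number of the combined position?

Grundy values for heap A (subtraction set {3, 5}):
g(0) = mex{} = 0
g(1) = mex{} = 0
g(2) = mex{} = 0
g(3) = mex{0} = 1
g(4) = mex{0} = 1
g(5) = mex{0} = 1
g(6) = mex{0,1} = 2
So g(6) = 2.
Build the Grundy sequence for heap B with g(k) = mex{g(k−s) : s ∈ {2, 4}, s ≤ k}:
g(0) = mex{} = 0
g(1) = mex{} = 0
g(2) = mex{0} = 1
g(3) = mex{0} = 1
g(4) = mex{0,1} = 2
g(5) = mex{0,1} = 2
g(6) = mex{1,2} = 0
g(7) = mex{1,2} = 0
So g(7) = 0.
By the Sprague-Grundy theorem, the Grundy value of a sum of independent games is the XOR of the component values.
Combined value = 2 XOR 0 = 2.

2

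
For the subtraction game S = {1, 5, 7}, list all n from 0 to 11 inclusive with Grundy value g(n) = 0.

0, 2, 4, 6, 8, 10

Grundy values for subtraction set {1, 5, 7}:
k:     0  1  2  3  4  5  6  7  8  9 10 11
g(k):  0  1  0  1  0  1  0  1  0  1  0  1
The P-positions (g = 0) in 0..11 are 0, 2, 4, 6, 8, 10.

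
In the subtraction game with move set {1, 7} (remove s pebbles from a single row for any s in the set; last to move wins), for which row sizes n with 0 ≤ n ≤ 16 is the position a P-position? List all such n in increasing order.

0, 2, 4, 6, 8, 10, 12, 14, 16

Grundy values for subtraction set {1, 7}:
k:     0  1  2  3  4  5  6  7  8  9 10 11 12 13 14 15 16
g(k):  0  1  0  1  0  1  0  1  0  1  0  1  0  1  0  1  0
The P-positions (g = 0) in 0..16 are 0, 2, 4, 6, 8, 10, 12, 14, 16.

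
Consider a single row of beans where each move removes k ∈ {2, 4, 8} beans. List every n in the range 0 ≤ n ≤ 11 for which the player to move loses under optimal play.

0, 1, 6, 7

Build the Grundy sequence with g(k) = mex{g(k−s) : s ∈ {2, 4, 8}, s ≤ k}:
g(0) = mex{} = 0
g(1) = mex{} = 0
g(2) = mex{0} = 1
g(3) = mex{0} = 1
g(4) = mex{0,1} = 2
g(5) = mex{0,1} = 2
g(6) = mex{1,2} = 0
g(7) = mex{1,2} = 0
g(8) = mex{0,2} = 1
g(9) = mex{0,2} = 1
g(10) = mex{0,1} = 2
g(11) = mex{0,1} = 2
The P-positions (g = 0) in 0..11 are 0, 1, 6, 7.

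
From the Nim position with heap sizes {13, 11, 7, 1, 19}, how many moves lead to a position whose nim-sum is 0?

Compute the nim-sum pairwise:
13 ⊕ 11 = 6
6 ⊕ 7 = 1
1 ⊕ 1 = 0
0 ⊕ 19 = 19
The overall nim-sum is X = 19. A heap of size p has a winning move iff p XOR X < p (reduce it to p XOR X).
  13: 13 XOR 19 = 30 ≥ 13 — no move.
  11: 11 XOR 19 = 24 ≥ 11 — no move.
  7: 7 XOR 19 = 20 ≥ 7 — no move.
  1: 1 XOR 19 = 18 ≥ 1 — no move.
  19: 19 XOR 19 = 0 < 19 — winning move (to 0).
That gives 1 winning move.

1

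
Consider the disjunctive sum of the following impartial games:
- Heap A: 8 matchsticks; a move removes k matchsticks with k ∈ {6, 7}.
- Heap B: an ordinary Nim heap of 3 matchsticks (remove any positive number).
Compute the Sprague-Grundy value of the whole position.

2

For heap A, compute g(0), g(1), … with moves {6, 7}:
k:     0  1  2  3  4  5  6  7  8
g(k):  0  0  0  0  0  0  1  1  1
So g(8) = 1.
Heap B is a plain Nim heap of size 3, so its Grundy value is 3.
By the Sprague-Grundy theorem, the Grundy value of a sum of independent games is the XOR of the component values.
Combined value = 1 ⊕ 3 = 2.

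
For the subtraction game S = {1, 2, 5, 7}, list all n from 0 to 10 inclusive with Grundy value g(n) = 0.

0, 3, 6, 9

Build the Grundy sequence with g(k) = mex{g(k−s) : s ∈ {1, 2, 5, 7}, s ≤ k}:
k:     0  1  2  3  4  5  6  7  8  9 10
g(k):  0  1  2  0  1  2  0  1  2  0  1
The P-positions (g = 0) in 0..10 are 0, 3, 6, 9.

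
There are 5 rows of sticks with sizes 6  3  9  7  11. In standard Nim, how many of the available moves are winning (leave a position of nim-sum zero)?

Nim-sum: 6 ⊕ 3 ⊕ 9 ⊕ 7 ⊕ 11 = 0.
The nim-sum is already 0, so every move leaves a nonzero nim-sum — there are no winning moves.

0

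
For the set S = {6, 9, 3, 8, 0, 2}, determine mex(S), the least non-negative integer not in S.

1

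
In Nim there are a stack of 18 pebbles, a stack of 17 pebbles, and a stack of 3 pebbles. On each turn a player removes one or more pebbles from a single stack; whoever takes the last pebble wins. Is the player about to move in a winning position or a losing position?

Bitwise XOR of the heap sizes:
  10010  (18)
  10001  (17)
  00011  (3)
  -----
  00000  (0)
The nim-sum is 0, so this is a P-position: the player to move is in a losing position under optimal play.

Losing position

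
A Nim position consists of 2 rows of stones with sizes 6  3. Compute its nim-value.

Compute the nim-sum pairwise:
6 XOR 3 = 5

5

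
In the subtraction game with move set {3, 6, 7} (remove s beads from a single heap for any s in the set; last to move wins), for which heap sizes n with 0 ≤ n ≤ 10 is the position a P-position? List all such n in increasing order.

Build the Grundy sequence with g(k) = mex{g(k−s) : s ∈ {3, 6, 7}, s ≤ k}:
k:     0  1  2  3  4  5  6  7  8  9 10
g(k):  0  0  0  1  1  1  2  2  2  3  0
The P-positions (g = 0) in 0..10 are 0, 1, 2, 10.

0, 1, 2, 10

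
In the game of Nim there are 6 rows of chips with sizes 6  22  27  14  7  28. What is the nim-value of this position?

Compute the nim-sum pairwise:
6 XOR 22 = 16
16 XOR 27 = 11
11 XOR 14 = 5
5 XOR 7 = 2
2 XOR 28 = 30

30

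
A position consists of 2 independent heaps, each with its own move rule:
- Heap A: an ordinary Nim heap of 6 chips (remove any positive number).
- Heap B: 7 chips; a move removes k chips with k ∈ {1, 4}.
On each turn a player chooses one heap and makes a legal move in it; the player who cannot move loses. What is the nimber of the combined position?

6

Heap A is a plain Nim heap of size 6, so its Grundy value is 6.
For heap B, compute g(0), g(1), … with moves {1, 4}:
k:     0  1  2  3  4  5  6  7
g(k):  0  1  0  1  2  0  1  0
So g(7) = 0.
The value of a disjunctive sum is the nim-sum of the parts.
Combined value = 6 ⊕ 0 = 6.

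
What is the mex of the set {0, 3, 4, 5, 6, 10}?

1

0 is in the set but 1 is not, so the mex is 1.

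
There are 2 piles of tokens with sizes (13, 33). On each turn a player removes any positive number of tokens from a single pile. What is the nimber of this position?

In binary:
  001101  (13)
  100001  (33)
  ------
  101100  (44)

44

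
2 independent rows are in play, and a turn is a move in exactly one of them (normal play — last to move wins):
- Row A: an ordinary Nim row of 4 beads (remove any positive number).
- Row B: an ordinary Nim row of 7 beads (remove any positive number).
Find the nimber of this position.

Row A is a plain Nim row of size 4, so its Grundy value is 4.
Row B is a plain Nim row of size 7, so its Grundy value is 7.
The value of a disjunctive sum is the nim-sum of the parts.
Combined value = 4 ⊕ 7 = 3.

3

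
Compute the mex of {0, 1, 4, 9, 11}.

The values 0, 1 are all present; 2 is the first non-negative integer missing from the set.

2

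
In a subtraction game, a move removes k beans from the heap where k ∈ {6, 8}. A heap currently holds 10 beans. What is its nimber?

1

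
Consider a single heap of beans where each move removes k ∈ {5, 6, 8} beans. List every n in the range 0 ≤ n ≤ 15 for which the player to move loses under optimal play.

0, 1, 2, 3, 4, 13, 14, 15

Grundy values for subtraction set {5, 6, 8}:
k:     0  1  2  3  4  5  6  7  8  9 10 11 12 13 14 15
g(k):  0  0  0  0  0  1  1  1  1  1  2  2  2  0  0  0
The P-positions (g = 0) in 0..15 are 0, 1, 2, 3, 4, 13, 14, 15.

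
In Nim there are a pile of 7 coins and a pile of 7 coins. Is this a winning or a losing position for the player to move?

Nim-sum: 7 ⊕ 7 = 0.
The nim-sum is 0, so this is a P-position: the player to move is in a losing position under optimal play.

Losing position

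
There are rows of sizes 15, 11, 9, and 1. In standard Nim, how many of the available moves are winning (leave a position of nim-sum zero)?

3

Nim-sum: 15 ⊕ 11 ⊕ 9 ⊕ 1 = 12.
The overall nim-sum is X = 12. A row of size p has a winning move iff p XOR X < p (reduce it to p XOR X).
  15: 15 XOR 12 = 3 < 15 — winning move (to 3).
  11: 11 XOR 12 = 7 < 11 — winning move (to 7).
  9: 9 XOR 12 = 5 < 9 — winning move (to 5).
  1: 1 XOR 12 = 13 ≥ 1 — no move.
That gives 3 winning moves.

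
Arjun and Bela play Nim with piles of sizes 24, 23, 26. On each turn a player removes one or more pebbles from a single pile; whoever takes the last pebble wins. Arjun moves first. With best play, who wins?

Arjun wins

Nim-sum: 24 XOR 23 XOR 26 = 21.
The nim-sum is 21 ≠ 0, so this is an N-position: the player to move can win; Arjun has a winning move.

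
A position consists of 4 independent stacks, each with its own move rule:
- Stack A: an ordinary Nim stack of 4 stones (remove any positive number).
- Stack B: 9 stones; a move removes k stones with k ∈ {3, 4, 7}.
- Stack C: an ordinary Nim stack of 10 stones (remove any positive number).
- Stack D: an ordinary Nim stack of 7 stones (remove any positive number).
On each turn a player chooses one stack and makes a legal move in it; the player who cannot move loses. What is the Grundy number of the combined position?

Stack A is a plain Nim stack of size 4, so its Grundy value is 4.
Grundy values for stack B (subtraction set {3, 4, 7}):
k:     0  1  2  3  4  5  6  7  8  9
g(k):  0  0  0  1  1  1  2  2  2  3
So g(9) = 3.
Stack C is a plain Nim stack of size 10, so its Grundy value is 10.
Stack D is a plain Nim stack of size 7, so its Grundy value is 7.
By the Sprague-Grundy theorem, the Grundy value of a sum of independent games is the XOR of the component values.
Combined value = 4 XOR 3 XOR 10 XOR 7 = 10.

10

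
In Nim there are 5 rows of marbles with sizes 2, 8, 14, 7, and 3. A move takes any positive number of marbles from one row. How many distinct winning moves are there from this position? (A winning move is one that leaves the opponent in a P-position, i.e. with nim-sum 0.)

0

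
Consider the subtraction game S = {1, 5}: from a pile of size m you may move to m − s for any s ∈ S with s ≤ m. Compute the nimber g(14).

Compute g(0), g(1), … for moves {1, 5}:
k:     0  1  2  3  4  5  6  7  8  9 10 11 12 13 14
g(k):  0  1  0  1  0  1  0  1  0  1  0  1  0  1  0
So g(14) = 0.

0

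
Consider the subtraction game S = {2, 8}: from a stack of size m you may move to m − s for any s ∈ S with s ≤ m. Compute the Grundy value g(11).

Compute g(0), g(1), … for moves {2, 8}:
k:     0  1  2  3  4  5  6  7  8  9 10 11
g(k):  0  0  1  1  0  0  1  1  2  2  0  0
So g(11) = 0.

0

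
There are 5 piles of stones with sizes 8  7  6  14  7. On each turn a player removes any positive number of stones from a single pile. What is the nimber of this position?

0

Compute the nim-sum pairwise:
8 XOR 7 = 15
15 XOR 6 = 9
9 XOR 14 = 7
7 XOR 7 = 0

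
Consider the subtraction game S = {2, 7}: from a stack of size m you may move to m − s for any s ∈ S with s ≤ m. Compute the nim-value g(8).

Compute g(0), g(1), … for moves {2, 7}:
g(0) = mex{} = 0
g(1) = mex{} = 0
g(2) = mex{0} = 1
g(3) = mex{0} = 1
g(4) = mex{1} = 0
g(5) = mex{1} = 0
g(6) = mex{0} = 1
g(7) = mex{0} = 1
g(8) = mex{0,1} = 2
So g(8) = 2.

2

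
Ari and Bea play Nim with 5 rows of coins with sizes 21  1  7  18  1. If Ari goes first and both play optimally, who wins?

Bea wins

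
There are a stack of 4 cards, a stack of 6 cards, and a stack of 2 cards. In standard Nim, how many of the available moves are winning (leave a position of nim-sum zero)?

Bitwise XOR of the heap sizes:
  100  (4)
  110  (6)
  010  (2)
  ---
  000  (0)
The nim-sum is already 0, so every move leaves a nonzero nim-sum — there are no winning moves.

0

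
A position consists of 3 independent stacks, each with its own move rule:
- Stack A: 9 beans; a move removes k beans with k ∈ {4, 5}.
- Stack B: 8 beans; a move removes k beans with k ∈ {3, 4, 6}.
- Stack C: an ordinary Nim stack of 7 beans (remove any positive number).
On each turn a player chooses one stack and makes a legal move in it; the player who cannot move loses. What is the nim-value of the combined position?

For stack A, compute g(0), g(1), … with moves {4, 5}:
g(0) = mex{} = 0
g(1) = mex{} = 0
g(2) = mex{} = 0
g(3) = mex{} = 0
g(4) = mex{0} = 1
g(5) = mex{0} = 1
g(6) = mex{0} = 1
g(7) = mex{0} = 1
g(8) = mex{0,1} = 2
g(9) = mex{1} = 0
So g(9) = 0.
For stack B, compute g(0), g(1), … with moves {3, 4, 6}:
k:     0  1  2  3  4  5  6  7  8
g(k):  0  0  0  1  1  1  2  2  2
So g(8) = 2.
Stack C is a plain Nim stack of size 7, so its Grundy value is 7.
The value of a disjunctive sum is the nim-sum of the parts.
Combined value = 0 ⊕ 2 ⊕ 7 = 5.

5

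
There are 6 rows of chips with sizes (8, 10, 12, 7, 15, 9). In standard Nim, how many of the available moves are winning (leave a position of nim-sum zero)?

Nim-sum: 8 XOR 10 XOR 12 XOR 7 XOR 15 XOR 9 = 15.
The overall nim-sum is X = 15. A row of size p has a winning move iff p XOR X < p (reduce it to p XOR X).
  8: 8 XOR 15 = 7 < 8 — winning move (to 7).
  10: 10 XOR 15 = 5 < 10 — winning move (to 5).
  12: 12 XOR 15 = 3 < 12 — winning move (to 3).
  7: 7 XOR 15 = 8 ≥ 7 — no move.
  15: 15 XOR 15 = 0 < 15 — winning move (to 0).
  9: 9 XOR 15 = 6 < 9 — winning move (to 6).
That gives 5 winning moves.

5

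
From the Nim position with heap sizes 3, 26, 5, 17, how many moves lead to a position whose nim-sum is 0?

In binary:
  00011  (3)
  11010  (26)
  00101  (5)
  10001  (17)
  -----
  01101  (13)
The overall nim-sum is X = 13. A heap of size p has a winning move iff p XOR X < p (reduce it to p XOR X).
  3: 3 XOR 13 = 14 ≥ 3 — no move.
  26: 26 XOR 13 = 23 < 26 — winning move (to 23).
  5: 5 XOR 13 = 8 ≥ 5 — no move.
  17: 17 XOR 13 = 28 ≥ 17 — no move.
That gives 1 winning move.

1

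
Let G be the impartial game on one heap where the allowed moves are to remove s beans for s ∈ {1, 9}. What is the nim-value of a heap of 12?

0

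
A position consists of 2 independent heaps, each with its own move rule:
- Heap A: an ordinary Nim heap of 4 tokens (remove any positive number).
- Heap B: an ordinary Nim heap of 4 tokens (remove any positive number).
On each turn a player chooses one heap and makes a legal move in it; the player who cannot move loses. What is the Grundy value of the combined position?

Heap A is a plain Nim heap of size 4, so its Grundy value is 4.
Heap B is a plain Nim heap of size 4, so its Grundy value is 4.
The value of a disjunctive sum is the nim-sum of the parts.
Combined value = 4 ⊕ 4 = 0.

0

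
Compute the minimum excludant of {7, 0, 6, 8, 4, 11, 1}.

2

The values 0, 1 are all present; 2 is the first non-negative integer missing from the set.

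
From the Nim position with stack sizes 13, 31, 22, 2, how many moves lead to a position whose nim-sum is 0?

Compute the nim-sum pairwise:
13 ^ 31 = 18
18 ^ 22 = 4
4 ^ 2 = 6
The overall nim-sum is X = 6. A stack of size p has a winning move iff p XOR X < p (reduce it to p XOR X).
  13: 13 XOR 6 = 11 < 13 — winning move (to 11).
  31: 31 XOR 6 = 25 < 31 — winning move (to 25).
  22: 22 XOR 6 = 16 < 22 — winning move (to 16).
  2: 2 XOR 6 = 4 ≥ 2 — no move.
That gives 3 winning moves.

3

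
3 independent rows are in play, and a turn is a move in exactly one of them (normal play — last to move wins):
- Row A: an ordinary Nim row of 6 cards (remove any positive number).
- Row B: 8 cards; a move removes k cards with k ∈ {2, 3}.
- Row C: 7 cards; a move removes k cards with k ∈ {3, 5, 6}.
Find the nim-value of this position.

Row A is a plain Nim row of size 6, so its Grundy value is 6.
For row B, compute g(0), g(1), … with moves {2, 3}:
g(0) = mex{} = 0
g(1) = mex{} = 0
g(2) = mex{0} = 1
g(3) = mex{0} = 1
g(4) = mex{0,1} = 2
g(5) = mex{1} = 0
g(6) = mex{1,2} = 0
g(7) = mex{0,2} = 1
g(8) = mex{0} = 1
So g(8) = 1.
Grundy values for row C (subtraction set {3, 5, 6}):
g(0) = mex{} = 0
g(1) = mex{} = 0
g(2) = mex{} = 0
g(3) = mex{0} = 1
g(4) = mex{0} = 1
g(5) = mex{0} = 1
g(6) = mex{0,1} = 2
g(7) = mex{0,1} = 2
So g(7) = 2.
By the Sprague-Grundy theorem, the Grundy value of a sum of independent games is the XOR of the component values.
Combined value = 6 ⊕ 1 ⊕ 2 = 5.

5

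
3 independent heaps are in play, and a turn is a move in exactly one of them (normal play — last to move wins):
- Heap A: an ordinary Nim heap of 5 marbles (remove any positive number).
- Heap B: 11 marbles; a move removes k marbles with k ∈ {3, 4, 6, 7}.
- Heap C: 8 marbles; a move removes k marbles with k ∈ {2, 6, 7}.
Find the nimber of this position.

7

Heap A is a plain Nim heap of size 5, so its Grundy value is 5.
For heap B, compute g(0), g(1), … with moves {3, 4, 6, 7}:
k:     0  1  2  3  4  5  6  7  8  9 10 11
g(k):  0  0  0  1  1  1  2  2  2  3  0  0
So g(11) = 0.
Grundy values for heap C (subtraction set {2, 6, 7}):
k:     0  1  2  3  4  5  6  7  8
g(k):  0  0  1  1  0  0  1  1  2
So g(8) = 2.
By the Sprague-Grundy theorem, the Grundy value of a sum of independent games is the XOR of the component values.
Combined value = 5 ⊕ 0 ⊕ 2 = 7.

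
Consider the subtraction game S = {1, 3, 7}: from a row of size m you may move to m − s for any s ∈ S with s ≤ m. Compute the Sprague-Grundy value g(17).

Compute g(0), g(1), … for moves {1, 3, 7}:
k:     0  1  2  3  4  5  6  7  8  9 10 11 12 13 14 15 16 17
g(k):  0  1  0  1  0  1  0  1  0  1  0  1  0  1  0  1  0  1
So g(17) = 1.

1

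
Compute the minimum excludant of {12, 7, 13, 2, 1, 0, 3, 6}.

4

The values 0, 1, 2, 3 are all present; 4 is the first non-negative integer missing from the set.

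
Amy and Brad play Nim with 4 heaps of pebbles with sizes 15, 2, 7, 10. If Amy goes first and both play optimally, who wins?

Brad wins

In binary:
  1111  (15)
  0010  (2)
  0111  (7)
  1010  (10)
  ----
  0000  (0)
The nim-sum is 0, so this is a P-position: the player to move is in a losing position under optimal play; Amy is about to move from it and so loses — Brad wins.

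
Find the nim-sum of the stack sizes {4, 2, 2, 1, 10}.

15

Nim-sum: 4 ⊕ 2 ⊕ 2 ⊕ 1 ⊕ 10 = 15.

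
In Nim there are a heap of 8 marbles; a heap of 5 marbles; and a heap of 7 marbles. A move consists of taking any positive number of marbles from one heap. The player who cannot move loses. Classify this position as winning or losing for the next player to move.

Nim-sum: 8 ^ 5 ^ 7 = 10.
The nim-sum is 10 ≠ 0, so this is an N-position: the player to move can win.

Winning position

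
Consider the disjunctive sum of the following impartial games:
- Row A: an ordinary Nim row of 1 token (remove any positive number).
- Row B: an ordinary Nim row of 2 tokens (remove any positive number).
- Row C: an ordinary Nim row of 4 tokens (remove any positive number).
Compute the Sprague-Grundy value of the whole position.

Row A is a plain Nim row of size 1, so its Grundy value is 1.
Row B is a plain Nim row of size 2, so its Grundy value is 2.
Row C is a plain Nim row of size 4, so its Grundy value is 4.
The value of a disjunctive sum is the nim-sum of the parts.
Combined value = 1 XOR 2 XOR 4 = 7.

7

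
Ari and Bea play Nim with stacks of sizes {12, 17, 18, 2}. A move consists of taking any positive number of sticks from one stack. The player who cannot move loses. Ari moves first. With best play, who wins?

Ari wins

Nim-sum: 12 ⊕ 17 ⊕ 18 ⊕ 2 = 13.
The nim-sum is 13 ≠ 0, so this is an N-position: the player to move can win; Ari has a winning move.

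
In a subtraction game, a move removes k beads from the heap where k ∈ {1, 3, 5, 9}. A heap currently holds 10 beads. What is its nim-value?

0

Grundy values for subtraction set {1, 3, 5, 9}:
k:     0  1  2  3  4  5  6  7  8  9 10
g(k):  0  1  0  1  0  1  0  1  0  1  0
So g(10) = 0.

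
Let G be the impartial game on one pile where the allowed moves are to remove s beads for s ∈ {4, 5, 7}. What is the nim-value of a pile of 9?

Build the Grundy sequence with g(k) = mex{g(k−s) : s ∈ {4, 5, 7}, s ≤ k}:
g(0) = mex{} = 0
g(1) = mex{} = 0
g(2) = mex{} = 0
g(3) = mex{} = 0
g(4) = mex{0} = 1
g(5) = mex{0} = 1
g(6) = mex{0} = 1
g(7) = mex{0} = 1
g(8) = mex{0,1} = 2
g(9) = mex{0,1} = 2
So g(9) = 2.

2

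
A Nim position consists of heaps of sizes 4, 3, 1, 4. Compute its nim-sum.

2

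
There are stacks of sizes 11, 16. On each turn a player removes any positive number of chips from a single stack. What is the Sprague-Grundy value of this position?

27

In binary:
  01011  (11)
  10000  (16)
  -----
  11011  (27)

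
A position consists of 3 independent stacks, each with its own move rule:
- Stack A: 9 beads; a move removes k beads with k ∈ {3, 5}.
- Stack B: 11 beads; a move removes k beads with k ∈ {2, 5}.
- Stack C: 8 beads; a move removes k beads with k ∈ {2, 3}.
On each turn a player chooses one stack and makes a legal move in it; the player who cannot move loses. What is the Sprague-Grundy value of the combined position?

1

Build the Grundy sequence for stack A with g(k) = mex{g(k−s) : s ∈ {3, 5}, s ≤ k}:
k:     0  1  2  3  4  5  6  7  8  9
g(k):  0  0  0  1  1  1  2  2  0  0
So g(9) = 0.
For stack B, compute g(0), g(1), … with moves {2, 5}:
g(0) = mex{} = 0
g(1) = mex{} = 0
g(2) = mex{0} = 1
g(3) = mex{0} = 1
g(4) = mex{1} = 0
g(5) = mex{0,1} = 2
g(6) = mex{0} = 1
g(7) = mex{1,2} = 0
g(8) = mex{1} = 0
g(9) = mex{0} = 1
g(10) = mex{0,2} = 1
g(11) = mex{1} = 0
So g(11) = 0.
For stack C, compute g(0), g(1), … with moves {2, 3}:
g(0) = mex{} = 0
g(1) = mex{} = 0
g(2) = mex{0} = 1
g(3) = mex{0} = 1
g(4) = mex{0,1} = 2
g(5) = mex{1} = 0
g(6) = mex{1,2} = 0
g(7) = mex{0,2} = 1
g(8) = mex{0} = 1
So g(8) = 1.
By the Sprague-Grundy theorem, the Grundy value of a sum of independent games is the XOR of the component values.
Combined value = 0 XOR 0 XOR 1 = 1.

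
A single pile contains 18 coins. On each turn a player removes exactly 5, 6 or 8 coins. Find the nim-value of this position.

1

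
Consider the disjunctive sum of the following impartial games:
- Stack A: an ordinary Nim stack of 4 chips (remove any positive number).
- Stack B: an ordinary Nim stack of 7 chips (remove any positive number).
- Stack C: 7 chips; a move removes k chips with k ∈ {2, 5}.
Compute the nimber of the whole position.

Stack A is a plain Nim stack of size 4, so its Grundy value is 4.
Stack B is a plain Nim stack of size 7, so its Grundy value is 7.
Grundy values for stack C (subtraction set {2, 5}):
k:     0  1  2  3  4  5  6  7
g(k):  0  0  1  1  0  2  1  0
So g(7) = 0.
The value of a disjunctive sum is the nim-sum of the parts.
Combined value = 4 ⊕ 7 ⊕ 0 = 3.

3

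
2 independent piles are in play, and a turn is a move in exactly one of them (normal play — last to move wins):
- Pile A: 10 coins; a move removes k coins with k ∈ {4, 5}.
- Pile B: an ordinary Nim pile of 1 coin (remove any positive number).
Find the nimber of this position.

1

For pile A, compute g(0), g(1), … with moves {4, 5}:
g(0) = mex{} = 0
g(1) = mex{} = 0
g(2) = mex{} = 0
g(3) = mex{} = 0
g(4) = mex{0} = 1
g(5) = mex{0} = 1
g(6) = mex{0} = 1
g(7) = mex{0} = 1
g(8) = mex{0,1} = 2
g(9) = mex{1} = 0
g(10) = mex{1} = 0
So g(10) = 0.
Pile B is a plain Nim pile of size 1, so its Grundy value is 1.
The value of a disjunctive sum is the nim-sum of the parts.
Combined value = 0 ⊕ 1 = 1.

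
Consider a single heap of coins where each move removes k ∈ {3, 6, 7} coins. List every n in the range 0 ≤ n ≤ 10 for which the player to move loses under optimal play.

Grundy values for subtraction set {3, 6, 7}:
k:     0  1  2  3  4  5  6  7  8  9 10
g(k):  0  0  0  1  1  1  2  2  2  3  0
The P-positions (g = 0) in 0..10 are 0, 1, 2, 10.

0, 1, 2, 10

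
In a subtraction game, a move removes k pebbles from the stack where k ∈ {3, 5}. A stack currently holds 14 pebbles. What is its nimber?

2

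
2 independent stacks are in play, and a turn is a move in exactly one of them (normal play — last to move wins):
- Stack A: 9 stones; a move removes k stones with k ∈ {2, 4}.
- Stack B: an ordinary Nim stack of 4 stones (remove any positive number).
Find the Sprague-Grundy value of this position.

5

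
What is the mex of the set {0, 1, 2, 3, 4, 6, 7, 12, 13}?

The values 0, 1, 2, 3, 4 are all present; 5 is the first non-negative integer missing from the set.

5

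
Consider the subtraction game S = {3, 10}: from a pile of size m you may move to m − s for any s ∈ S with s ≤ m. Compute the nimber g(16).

1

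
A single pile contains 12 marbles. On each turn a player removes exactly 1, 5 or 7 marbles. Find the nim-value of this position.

0

Grundy values for subtraction set {1, 5, 7}:
k:     0  1  2  3  4  5  6  7  8  9 10 11 12
g(k):  0  1  0  1  0  1  0  1  0  1  0  1  0
So g(12) = 0.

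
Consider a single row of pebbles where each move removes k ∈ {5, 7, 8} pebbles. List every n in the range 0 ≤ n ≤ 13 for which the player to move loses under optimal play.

0, 1, 2, 3, 4, 13

Grundy values for subtraction set {5, 7, 8}:
k:     0  1  2  3  4  5  6  7  8  9 10 11 12 13
g(k):  0  0  0  0  0  1  1  1  1  1  2  2  2  0
The P-positions (g = 0) in 0..13 are 0, 1, 2, 3, 4, 13.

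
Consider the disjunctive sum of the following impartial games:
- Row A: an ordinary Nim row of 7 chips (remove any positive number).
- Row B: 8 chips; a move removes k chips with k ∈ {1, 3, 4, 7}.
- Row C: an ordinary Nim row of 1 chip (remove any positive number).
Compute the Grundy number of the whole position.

Row A is a plain Nim row of size 7, so its Grundy value is 7.
Build the Grundy sequence for row B with g(k) = mex{g(k−s) : s ∈ {1, 3, 4, 7}, s ≤ k}:
k:     0  1  2  3  4  5  6  7  8
g(k):  0  1  0  1  2  3  2  3  0
So g(8) = 0.
Row C is a plain Nim row of size 1, so its Grundy value is 1.
The value of a disjunctive sum is the nim-sum of the parts.
Combined value = 7 ⊕ 0 ⊕ 1 = 6.

6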